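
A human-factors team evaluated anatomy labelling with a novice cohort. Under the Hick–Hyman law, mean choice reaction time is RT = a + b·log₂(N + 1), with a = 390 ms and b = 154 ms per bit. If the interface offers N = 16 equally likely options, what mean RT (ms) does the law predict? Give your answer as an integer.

log₂(16 + 1) = log₂(17) = 4.0875.
RT = 390 + 154 × 4.0875 = 390 + 629.4750 = 1019.4750 ms.
≈ 1019 ms.

1019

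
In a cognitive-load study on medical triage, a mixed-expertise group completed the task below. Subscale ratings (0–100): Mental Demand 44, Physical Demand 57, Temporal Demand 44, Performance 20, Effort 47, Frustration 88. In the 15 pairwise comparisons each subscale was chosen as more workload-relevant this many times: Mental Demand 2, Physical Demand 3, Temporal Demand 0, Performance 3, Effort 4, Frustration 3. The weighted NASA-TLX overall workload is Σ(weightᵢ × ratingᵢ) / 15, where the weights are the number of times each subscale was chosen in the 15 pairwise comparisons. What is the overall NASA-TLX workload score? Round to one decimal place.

51.4

The tallies are the weights (they sum to 15).
Weighted sum = 2·44 + 3·57 + 0·44 + 3·20 + 4·47 + 3·88
            = 88 + 171 + 0 + 60 + 188 + 264 = 771.
Overall workload = 771 / 15 = 51.4000 ≈ 51.4.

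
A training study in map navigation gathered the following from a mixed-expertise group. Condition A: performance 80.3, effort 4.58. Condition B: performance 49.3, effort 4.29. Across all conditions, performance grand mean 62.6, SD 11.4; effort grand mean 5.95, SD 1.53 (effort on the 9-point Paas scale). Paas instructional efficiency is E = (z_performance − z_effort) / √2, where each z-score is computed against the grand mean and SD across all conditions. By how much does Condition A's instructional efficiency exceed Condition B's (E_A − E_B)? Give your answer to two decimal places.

1.79

Condition A: z_P = (80.3 − 62.6)/11.4 = 1.5526; z_E = (4.58 − 5.95)/1.53 = -0.8954; E_A = (1.5526 − (-0.8954))/√2 = 1.7310.
Condition B: z_P = (49.3 − 62.6)/11.4 = -1.1667; z_E = (4.29 − 5.95)/1.53 = -1.0850; E_B = (-1.1667 − (-1.0850))/√2 = -0.0578.
E_A − E_B = 1.7310 − (-0.0578) = 1.7888 ≈ 1.79.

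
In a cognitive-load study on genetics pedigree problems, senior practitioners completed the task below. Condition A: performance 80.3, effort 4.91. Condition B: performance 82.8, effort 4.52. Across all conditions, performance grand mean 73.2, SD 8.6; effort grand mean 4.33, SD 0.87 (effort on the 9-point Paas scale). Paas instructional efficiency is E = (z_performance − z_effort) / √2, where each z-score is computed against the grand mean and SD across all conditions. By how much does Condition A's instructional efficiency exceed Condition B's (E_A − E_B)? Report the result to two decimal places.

Condition A: z_P = (80.3 − 73.2)/8.6 = 0.8256; z_E = (4.91 − 4.33)/0.87 = 0.6667; E_A = (0.8256 − 0.6667)/√2 = 0.1124.
Condition B: z_P = (82.8 − 73.2)/8.6 = 1.1163; z_E = (4.52 − 4.33)/0.87 = 0.2184; E_B = (1.1163 − 0.2184)/√2 = 0.6349.
E_A − E_B = 0.1124 − 0.6349 = -0.5225 ≈ -0.52.

-0.52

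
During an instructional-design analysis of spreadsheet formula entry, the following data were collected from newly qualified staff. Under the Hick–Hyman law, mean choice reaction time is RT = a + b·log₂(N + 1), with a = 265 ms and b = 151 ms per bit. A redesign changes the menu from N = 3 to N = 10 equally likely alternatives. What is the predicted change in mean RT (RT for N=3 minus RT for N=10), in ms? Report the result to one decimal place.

RT(3) = 265 + 151·log₂(4) = 265 + 151·2.0000 = 567.0000 ms.
RT(10) = 265 + 151·log₂(11) = 265 + 151·3.4594 = 787.3694 ms.
Difference = 567.0000 − 787.3694 = -220.3694 ≈ -220.4 ms.

-220.4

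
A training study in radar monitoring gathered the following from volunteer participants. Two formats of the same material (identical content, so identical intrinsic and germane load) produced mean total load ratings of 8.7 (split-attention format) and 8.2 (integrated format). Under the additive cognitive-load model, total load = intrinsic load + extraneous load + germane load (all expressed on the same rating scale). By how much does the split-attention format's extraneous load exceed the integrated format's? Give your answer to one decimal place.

Intrinsic and germane load are equal across formats, so the difference in total load equals the difference in extraneous load.
Extraneous-load difference = 8.7 − 8.2 = 0.5.

0.5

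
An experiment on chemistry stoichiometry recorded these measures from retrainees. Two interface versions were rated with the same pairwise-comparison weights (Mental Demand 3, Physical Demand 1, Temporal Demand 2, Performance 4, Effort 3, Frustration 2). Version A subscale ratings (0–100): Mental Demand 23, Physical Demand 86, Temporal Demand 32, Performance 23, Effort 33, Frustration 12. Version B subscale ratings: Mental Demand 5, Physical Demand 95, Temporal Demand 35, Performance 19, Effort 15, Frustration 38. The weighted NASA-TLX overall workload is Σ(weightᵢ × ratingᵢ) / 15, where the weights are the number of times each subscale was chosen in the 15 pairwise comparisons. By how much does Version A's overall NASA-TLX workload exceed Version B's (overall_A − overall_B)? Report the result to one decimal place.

Version A weighted sum = 3·23 + 1·86 + 2·32 + 4·23 + 3·33 + 2·12 = 69 + 86 + 64 + 92 + 99 + 24 = 434; overall_A = 434/15 = 28.9333.
Version B weighted sum = 3·5 + 1·95 + 2·35 + 4·19 + 3·15 + 2·38 = 15 + 95 + 70 + 76 + 45 + 76 = 377; overall_B = 377/15 = 25.1333.
Difference = 28.9333 − 25.1333 = 3.8000 ≈ 3.8.

3.8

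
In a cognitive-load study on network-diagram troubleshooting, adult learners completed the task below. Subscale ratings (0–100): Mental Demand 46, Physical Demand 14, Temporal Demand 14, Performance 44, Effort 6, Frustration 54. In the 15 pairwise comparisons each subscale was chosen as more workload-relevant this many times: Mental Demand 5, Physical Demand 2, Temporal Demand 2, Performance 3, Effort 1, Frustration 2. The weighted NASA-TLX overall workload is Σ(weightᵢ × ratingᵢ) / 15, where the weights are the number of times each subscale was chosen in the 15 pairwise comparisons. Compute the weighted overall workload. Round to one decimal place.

35.5

The tallies are the weights (they sum to 15).
Weighted sum = 5·46 + 2·14 + 2·14 + 3·44 + 1·6 + 2·54
            = 230 + 28 + 28 + 132 + 6 + 108 = 532.
Overall workload = 532 / 15 = 35.4667 ≈ 35.5.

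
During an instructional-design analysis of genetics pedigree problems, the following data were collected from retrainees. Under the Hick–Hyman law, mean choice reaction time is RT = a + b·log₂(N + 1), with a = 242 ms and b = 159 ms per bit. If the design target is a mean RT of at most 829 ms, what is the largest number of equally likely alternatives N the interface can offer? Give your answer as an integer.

11

Set 242 + 159·log₂(N + 1) ≤ 829.
log₂(N + 1) ≤ (829 − 242) / 159 = 3.6918.
N + 1 ≤ 2^3.6918 = 12.9224.
N ≤ 11.9224, so the largest integer N is 11.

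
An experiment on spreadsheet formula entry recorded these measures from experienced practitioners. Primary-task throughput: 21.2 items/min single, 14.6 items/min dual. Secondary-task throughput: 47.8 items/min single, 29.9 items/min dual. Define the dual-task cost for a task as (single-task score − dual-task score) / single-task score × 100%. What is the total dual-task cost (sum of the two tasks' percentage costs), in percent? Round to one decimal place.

Primary cost = (21.2 − 14.6) / 21.2 × 100% = 31.1321%.
Secondary cost = (47.8 − 29.9) / 47.8 × 100% = 37.4477%.
Total = 31.1321% + 37.4477% = 68.5798% ≈ 68.6%.

68.6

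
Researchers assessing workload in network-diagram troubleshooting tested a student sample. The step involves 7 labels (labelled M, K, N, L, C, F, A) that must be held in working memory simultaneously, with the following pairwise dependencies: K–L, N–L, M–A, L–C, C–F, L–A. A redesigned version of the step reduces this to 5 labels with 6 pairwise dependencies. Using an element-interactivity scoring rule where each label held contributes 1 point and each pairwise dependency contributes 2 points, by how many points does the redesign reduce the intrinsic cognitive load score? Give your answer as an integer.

2

Original: 7 × 1 + 6 × 2 = 7 + 12 = 19.
Redesigned: 5 × 1 + 6 × 2 = 5 + 12 = 17.
Reduction = 19 − 17 = 2.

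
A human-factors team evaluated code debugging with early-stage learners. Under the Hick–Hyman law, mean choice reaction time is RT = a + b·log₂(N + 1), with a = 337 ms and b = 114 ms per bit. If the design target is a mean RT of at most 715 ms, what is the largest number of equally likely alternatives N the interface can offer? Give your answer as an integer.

Set 337 + 114·log₂(N + 1) ≤ 715.
log₂(N + 1) ≤ (715 − 337) / 114 = 3.3158.
N + 1 ≤ 2^3.3158 = 9.9576.
N ≤ 8.9576, so the largest integer N is 8.

8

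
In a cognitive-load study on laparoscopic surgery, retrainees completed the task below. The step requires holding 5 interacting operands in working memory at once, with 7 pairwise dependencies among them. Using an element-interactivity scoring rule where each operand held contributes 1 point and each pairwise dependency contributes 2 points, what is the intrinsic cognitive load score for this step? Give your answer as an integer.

19

Element contribution: 5 × 1 = 5.
Interaction contribution: 7 × 2 = 14.
Intrinsic load = 5 + 14 = 19.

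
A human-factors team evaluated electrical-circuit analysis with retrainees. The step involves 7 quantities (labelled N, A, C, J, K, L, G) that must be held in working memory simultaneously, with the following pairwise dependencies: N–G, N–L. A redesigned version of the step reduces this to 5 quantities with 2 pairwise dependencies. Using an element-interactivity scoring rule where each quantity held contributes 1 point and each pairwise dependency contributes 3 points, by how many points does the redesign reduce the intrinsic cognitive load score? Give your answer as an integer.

Original: 7 × 1 + 2 × 3 = 7 + 6 = 13.
Redesigned: 5 × 1 + 2 × 3 = 5 + 6 = 11.
Reduction = 13 − 11 = 2.

2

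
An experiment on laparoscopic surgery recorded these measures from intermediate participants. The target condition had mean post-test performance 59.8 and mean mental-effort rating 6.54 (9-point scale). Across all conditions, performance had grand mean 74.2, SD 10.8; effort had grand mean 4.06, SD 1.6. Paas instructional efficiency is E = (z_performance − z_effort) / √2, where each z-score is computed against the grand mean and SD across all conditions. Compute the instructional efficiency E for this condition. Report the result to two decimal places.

z_performance = (59.8 − 74.2) / 10.8 = -14.4000 / 10.8 = -1.3333.
z_effort = (6.54 − 4.06) / 1.6 = 2.4800 / 1.6 = 1.5500.
z_P − z_E = -1.3333 − 1.5500 = -2.8833.
E = -2.8833 / √2 = -2.8833 / 1.41421 = -2.0388 ≈ -2.04.

-2.04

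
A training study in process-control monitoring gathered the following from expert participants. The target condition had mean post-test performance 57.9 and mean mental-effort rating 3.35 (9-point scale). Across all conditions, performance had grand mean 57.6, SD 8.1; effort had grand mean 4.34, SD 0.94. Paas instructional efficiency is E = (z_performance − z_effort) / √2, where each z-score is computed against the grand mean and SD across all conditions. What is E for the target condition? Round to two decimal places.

z_performance = (57.9 − 57.6) / 8.1 = 0.3000 / 8.1 = 0.0370.
z_effort = (3.35 − 4.34) / 0.94 = -0.9900 / 0.94 = -1.0532.
z_P − z_E = 0.0370 − (-1.0532) = 1.0902.
E = 1.0902 / √2 = 1.0902 / 1.41421 = 0.7709 ≈ 0.77.

0.77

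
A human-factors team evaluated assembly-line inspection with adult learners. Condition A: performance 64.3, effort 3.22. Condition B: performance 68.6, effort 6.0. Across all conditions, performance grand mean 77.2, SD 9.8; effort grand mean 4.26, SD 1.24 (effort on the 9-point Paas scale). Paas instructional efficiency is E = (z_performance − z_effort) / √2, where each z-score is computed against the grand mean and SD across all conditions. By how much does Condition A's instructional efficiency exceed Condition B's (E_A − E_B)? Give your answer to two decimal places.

1.28

Condition A: z_P = (64.3 − 77.2)/9.8 = -1.3163; z_E = (3.22 − 4.26)/1.24 = -0.8387; E_A = (-1.3163 − (-0.8387))/√2 = -0.3377.
Condition B: z_P = (68.6 − 77.2)/9.8 = -0.8776; z_E = (6.0 − 4.26)/1.24 = 1.4032; E_B = (-0.8776 − 1.4032)/√2 = -1.6128.
E_A − E_B = -0.3377 − (-1.6128) = 1.2751 ≈ 1.28.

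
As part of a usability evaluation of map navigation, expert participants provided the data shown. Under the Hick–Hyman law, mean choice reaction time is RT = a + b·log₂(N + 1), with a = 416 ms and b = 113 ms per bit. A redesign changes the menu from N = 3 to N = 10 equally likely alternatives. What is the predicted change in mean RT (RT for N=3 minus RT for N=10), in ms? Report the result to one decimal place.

-164.9

RT(3) = 416 + 113·log₂(4) = 416 + 113·2.0000 = 642.0000 ms.
RT(10) = 416 + 113·log₂(11) = 416 + 113·3.4594 = 806.9122 ms.
Difference = 642.0000 − 806.9122 = -164.9122 ≈ -164.9 ms.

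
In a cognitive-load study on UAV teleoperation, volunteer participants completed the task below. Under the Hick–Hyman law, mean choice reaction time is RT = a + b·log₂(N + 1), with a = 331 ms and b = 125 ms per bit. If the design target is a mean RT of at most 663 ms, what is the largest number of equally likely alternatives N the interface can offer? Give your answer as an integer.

Set 331 + 125·log₂(N + 1) ≤ 663.
log₂(N + 1) ≤ (663 − 331) / 125 = 2.6560.
N + 1 ≤ 2^2.6560 = 6.3028.
N ≤ 5.3028, so the largest integer N is 5.

5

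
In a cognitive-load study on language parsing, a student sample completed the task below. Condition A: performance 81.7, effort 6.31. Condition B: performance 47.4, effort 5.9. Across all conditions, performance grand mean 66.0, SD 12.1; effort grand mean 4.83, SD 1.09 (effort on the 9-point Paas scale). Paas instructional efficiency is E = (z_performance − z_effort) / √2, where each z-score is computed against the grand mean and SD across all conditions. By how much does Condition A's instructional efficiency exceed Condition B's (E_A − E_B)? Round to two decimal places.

Condition A: z_P = (81.7 − 66.0)/12.1 = 1.2975; z_E = (6.31 − 4.83)/1.09 = 1.3578; E_A = (1.2975 − 1.3578)/√2 = -0.0426.
Condition B: z_P = (47.4 − 66.0)/12.1 = -1.5372; z_E = (5.9 − 4.83)/1.09 = 0.9817; E_B = (-1.5372 − 0.9817)/√2 = -1.7811.
E_A − E_B = -0.0426 − (-1.7811) = 1.7385 ≈ 1.74.

1.74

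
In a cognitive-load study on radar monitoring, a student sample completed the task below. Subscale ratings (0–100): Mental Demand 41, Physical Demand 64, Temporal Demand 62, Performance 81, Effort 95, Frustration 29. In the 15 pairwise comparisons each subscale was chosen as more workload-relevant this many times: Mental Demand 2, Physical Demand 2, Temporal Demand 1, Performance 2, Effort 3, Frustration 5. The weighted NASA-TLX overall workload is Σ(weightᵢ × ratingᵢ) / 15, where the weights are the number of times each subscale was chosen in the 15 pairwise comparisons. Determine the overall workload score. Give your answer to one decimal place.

57.6

The tallies are the weights (they sum to 15).
Weighted sum = 2·41 + 2·64 + 1·62 + 2·81 + 3·95 + 5·29
            = 82 + 128 + 62 + 162 + 285 + 145 = 864.
Overall workload = 864 / 15 = 57.6000 ≈ 57.6.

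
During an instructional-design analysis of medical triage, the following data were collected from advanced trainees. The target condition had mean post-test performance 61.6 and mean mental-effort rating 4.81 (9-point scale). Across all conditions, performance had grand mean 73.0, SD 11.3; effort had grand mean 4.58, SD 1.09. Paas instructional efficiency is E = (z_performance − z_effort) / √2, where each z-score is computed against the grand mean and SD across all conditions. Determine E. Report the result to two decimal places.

-0.86

z_performance = (61.6 − 73.0) / 11.3 = -11.4000 / 11.3 = -1.0088.
z_effort = (4.81 − 4.58) / 1.09 = 0.2300 / 1.09 = 0.2110.
z_P − z_E = -1.0088 − 0.2110 = -1.2198.
E = -1.2198 / √2 = -1.2198 / 1.41421 = -0.8625 ≈ -0.86.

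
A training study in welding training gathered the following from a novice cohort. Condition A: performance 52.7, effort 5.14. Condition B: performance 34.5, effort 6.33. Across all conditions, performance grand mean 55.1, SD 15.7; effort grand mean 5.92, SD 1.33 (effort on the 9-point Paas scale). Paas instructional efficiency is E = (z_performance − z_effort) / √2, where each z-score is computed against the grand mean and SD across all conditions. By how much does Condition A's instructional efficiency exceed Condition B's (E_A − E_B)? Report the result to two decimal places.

Condition A: z_P = (52.7 − 55.1)/15.7 = -0.1529; z_E = (5.14 − 5.92)/1.33 = -0.5865; E_A = (-0.1529 − (-0.5865))/√2 = 0.3066.
Condition B: z_P = (34.5 − 55.1)/15.7 = -1.3121; z_E = (6.33 − 5.92)/1.33 = 0.3083; E_B = (-1.3121 − 0.3083)/√2 = -1.1458.
E_A − E_B = 0.3066 − (-1.1458) = 1.4524 ≈ 1.45.

1.45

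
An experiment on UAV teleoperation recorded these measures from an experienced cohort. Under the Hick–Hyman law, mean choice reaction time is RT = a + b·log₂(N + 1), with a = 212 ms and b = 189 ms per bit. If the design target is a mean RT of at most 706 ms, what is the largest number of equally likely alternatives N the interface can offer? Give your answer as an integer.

5

Set 212 + 189·log₂(N + 1) ≤ 706.
log₂(N + 1) ≤ (706 − 212) / 189 = 2.6138.
N + 1 ≤ 2^2.6138 = 6.1211.
N ≤ 5.1211, so the largest integer N is 5.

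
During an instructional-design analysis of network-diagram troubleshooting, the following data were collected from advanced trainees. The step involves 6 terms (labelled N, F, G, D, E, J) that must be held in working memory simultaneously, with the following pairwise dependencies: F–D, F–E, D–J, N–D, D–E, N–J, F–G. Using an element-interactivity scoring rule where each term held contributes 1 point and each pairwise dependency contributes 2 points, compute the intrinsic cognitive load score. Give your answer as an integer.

Count of terms held simultaneously: 6.
Count of pairwise dependencies listed: 7.
Element contribution: 6 × 1 = 6.
Interaction contribution: 7 × 2 = 14.
Intrinsic load = 6 + 14 = 20.

20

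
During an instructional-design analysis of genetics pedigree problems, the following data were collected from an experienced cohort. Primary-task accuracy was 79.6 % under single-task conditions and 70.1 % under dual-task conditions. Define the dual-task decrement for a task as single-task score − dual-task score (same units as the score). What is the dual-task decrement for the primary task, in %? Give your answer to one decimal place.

9.5

Decrement = 79.6 − 70.1 = 9.5000 % ≈ 9.5 %.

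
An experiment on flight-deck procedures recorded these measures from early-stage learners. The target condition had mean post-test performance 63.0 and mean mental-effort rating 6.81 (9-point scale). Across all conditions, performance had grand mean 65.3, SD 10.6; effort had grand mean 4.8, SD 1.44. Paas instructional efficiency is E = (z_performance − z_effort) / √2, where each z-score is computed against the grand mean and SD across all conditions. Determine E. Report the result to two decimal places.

-1.14

z_performance = (63.0 − 65.3) / 10.6 = -2.3000 / 10.6 = -0.2170.
z_effort = (6.81 − 4.8) / 1.44 = 2.0100 / 1.44 = 1.3958.
z_P − z_E = -0.2170 − 1.3958 = -1.6128.
E = -1.6128 / √2 = -1.6128 / 1.41421 = -1.1404 ≈ -1.14.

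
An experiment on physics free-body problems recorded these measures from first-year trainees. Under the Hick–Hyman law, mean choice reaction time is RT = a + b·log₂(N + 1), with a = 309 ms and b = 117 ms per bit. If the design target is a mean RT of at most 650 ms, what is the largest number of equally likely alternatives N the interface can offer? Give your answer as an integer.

Set 309 + 117·log₂(N + 1) ≤ 650.
log₂(N + 1) ≤ (650 − 309) / 117 = 2.9145.
N + 1 ≤ 2^2.9145 = 7.5397.
N ≤ 6.5397, so the largest integer N is 6.

6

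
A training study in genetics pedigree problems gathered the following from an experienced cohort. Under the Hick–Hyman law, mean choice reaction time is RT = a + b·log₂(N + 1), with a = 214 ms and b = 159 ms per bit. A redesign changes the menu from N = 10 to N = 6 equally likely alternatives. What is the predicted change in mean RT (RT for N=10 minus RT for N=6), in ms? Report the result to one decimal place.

103.7

RT(10) = 214 + 159·log₂(11) = 214 + 159·3.4594 = 764.0446 ms.
RT(6) = 214 + 159·log₂(7) = 214 + 159·2.8074 = 660.3766 ms.
Difference = 764.0446 − 660.3766 = 103.6680 ≈ 103.7 ms.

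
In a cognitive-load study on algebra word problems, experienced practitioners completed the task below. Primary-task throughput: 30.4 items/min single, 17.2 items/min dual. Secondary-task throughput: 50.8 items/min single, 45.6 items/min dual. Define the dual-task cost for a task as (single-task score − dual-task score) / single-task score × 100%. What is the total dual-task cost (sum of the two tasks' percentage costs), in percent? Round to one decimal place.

53.7

Primary cost = (30.4 − 17.2) / 30.4 × 100% = 43.4211%.
Secondary cost = (50.8 − 45.6) / 50.8 × 100% = 10.2362%.
Total = 43.4211% + 10.2362% = 53.6573% ≈ 53.7%.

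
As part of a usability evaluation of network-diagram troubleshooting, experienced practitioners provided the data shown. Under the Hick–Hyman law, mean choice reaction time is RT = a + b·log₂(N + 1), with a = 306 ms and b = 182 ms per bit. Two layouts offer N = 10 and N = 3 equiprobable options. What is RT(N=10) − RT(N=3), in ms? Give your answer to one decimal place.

265.6

RT(10) = 306 + 182·log₂(11) = 306 + 182·3.4594 = 935.6108 ms.
RT(3) = 306 + 182·log₂(4) = 306 + 182·2.0000 = 670.0000 ms.
Difference = 935.6108 − 670.0000 = 265.6108 ≈ 265.6 ms.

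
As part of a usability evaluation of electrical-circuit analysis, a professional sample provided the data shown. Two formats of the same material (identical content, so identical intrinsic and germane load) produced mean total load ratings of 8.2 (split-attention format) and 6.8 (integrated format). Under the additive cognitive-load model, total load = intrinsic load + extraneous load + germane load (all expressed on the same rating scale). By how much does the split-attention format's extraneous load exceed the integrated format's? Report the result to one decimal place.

1.4

Intrinsic and germane load are equal across formats, so the difference in total load equals the difference in extraneous load.
Extraneous-load difference = 8.2 − 6.8 = 1.4.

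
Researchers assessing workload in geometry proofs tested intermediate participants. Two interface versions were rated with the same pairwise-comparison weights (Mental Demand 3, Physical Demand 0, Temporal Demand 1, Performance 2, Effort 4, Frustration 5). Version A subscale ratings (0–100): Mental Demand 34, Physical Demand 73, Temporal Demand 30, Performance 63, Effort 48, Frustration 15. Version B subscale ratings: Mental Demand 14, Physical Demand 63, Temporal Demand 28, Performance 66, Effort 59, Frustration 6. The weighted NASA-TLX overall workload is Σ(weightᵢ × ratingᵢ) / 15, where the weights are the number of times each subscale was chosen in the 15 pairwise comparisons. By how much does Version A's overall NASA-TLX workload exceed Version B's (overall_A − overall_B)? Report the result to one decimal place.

3.8

Version A weighted sum = 3·34 + 0·73 + 1·30 + 2·63 + 4·48 + 5·15 = 102 + 0 + 30 + 126 + 192 + 75 = 525; overall_A = 525/15 = 35.0000.
Version B weighted sum = 3·14 + 0·63 + 1·28 + 2·66 + 4·59 + 5·6 = 42 + 0 + 28 + 132 + 236 + 30 = 468; overall_B = 468/15 = 31.2000.
Difference = 35.0000 − 31.2000 = 3.8000 ≈ 3.8.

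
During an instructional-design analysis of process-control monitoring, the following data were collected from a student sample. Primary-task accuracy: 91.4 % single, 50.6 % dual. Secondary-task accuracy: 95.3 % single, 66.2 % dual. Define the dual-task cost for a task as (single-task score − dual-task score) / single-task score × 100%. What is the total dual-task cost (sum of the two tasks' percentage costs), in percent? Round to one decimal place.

Primary cost = (91.4 − 50.6) / 91.4 × 100% = 44.6389%.
Secondary cost = (95.3 − 66.2) / 95.3 × 100% = 30.5352%.
Total = 44.6389% + 30.5352% = 75.1741% ≈ 75.2%.

75.2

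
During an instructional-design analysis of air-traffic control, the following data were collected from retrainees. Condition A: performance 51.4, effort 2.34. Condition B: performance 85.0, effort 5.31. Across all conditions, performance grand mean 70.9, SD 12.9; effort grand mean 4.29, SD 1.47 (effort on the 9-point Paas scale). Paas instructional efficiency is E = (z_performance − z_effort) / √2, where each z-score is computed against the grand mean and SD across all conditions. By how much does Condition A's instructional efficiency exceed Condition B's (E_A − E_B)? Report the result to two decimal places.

-0.41

Condition A: z_P = (51.4 − 70.9)/12.9 = -1.5116; z_E = (2.34 − 4.29)/1.47 = -1.3265; E_A = (-1.5116 − (-1.3265))/√2 = -0.1309.
Condition B: z_P = (85.0 − 70.9)/12.9 = 1.0930; z_E = (5.31 − 4.29)/1.47 = 0.6939; E_B = (1.0930 − 0.6939)/√2 = 0.2822.
E_A − E_B = -0.1309 − 0.2822 = -0.4131 ≈ -0.41.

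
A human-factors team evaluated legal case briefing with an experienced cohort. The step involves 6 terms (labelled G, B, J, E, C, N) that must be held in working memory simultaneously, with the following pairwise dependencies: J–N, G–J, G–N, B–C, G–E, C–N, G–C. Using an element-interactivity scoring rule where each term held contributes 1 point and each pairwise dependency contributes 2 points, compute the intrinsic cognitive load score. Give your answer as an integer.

20

Count of terms held simultaneously: 6.
Count of pairwise dependencies listed: 7.
Element contribution: 6 × 1 = 6.
Interaction contribution: 7 × 2 = 14.
Intrinsic load = 6 + 14 = 20.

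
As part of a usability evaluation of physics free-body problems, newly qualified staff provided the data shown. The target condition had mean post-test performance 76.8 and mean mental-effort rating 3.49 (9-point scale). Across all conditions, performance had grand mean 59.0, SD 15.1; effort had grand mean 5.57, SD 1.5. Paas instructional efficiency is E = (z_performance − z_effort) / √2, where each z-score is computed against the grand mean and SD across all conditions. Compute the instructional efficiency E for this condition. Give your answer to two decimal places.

1.81

z_performance = (76.8 − 59.0) / 15.1 = 17.8000 / 15.1 = 1.1788.
z_effort = (3.49 − 5.57) / 1.5 = -2.0800 / 1.5 = -1.3867.
z_P − z_E = 1.1788 − (-1.3867) = 2.5655.
E = 2.5655 / √2 = 2.5655 / 1.41421 = 1.8141 ≈ 1.81.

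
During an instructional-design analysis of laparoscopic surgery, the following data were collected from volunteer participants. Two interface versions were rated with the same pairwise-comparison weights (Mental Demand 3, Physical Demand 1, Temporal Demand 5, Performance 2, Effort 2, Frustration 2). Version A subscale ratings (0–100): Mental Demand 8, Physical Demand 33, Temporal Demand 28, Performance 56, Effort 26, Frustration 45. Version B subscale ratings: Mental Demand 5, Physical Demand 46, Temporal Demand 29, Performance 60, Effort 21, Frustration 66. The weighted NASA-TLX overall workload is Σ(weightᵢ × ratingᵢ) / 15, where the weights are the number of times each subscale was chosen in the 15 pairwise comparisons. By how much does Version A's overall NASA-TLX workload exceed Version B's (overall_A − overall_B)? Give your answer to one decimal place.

-3.3

Version A weighted sum = 3·8 + 1·33 + 5·28 + 2·56 + 2·26 + 2·45 = 24 + 33 + 140 + 112 + 52 + 90 = 451; overall_A = 451/15 = 30.0667.
Version B weighted sum = 3·5 + 1·46 + 5·29 + 2·60 + 2·21 + 2·66 = 15 + 46 + 145 + 120 + 42 + 132 = 500; overall_B = 500/15 = 33.3333.
Difference = 30.0667 − 33.3333 = -3.2666 ≈ -3.3.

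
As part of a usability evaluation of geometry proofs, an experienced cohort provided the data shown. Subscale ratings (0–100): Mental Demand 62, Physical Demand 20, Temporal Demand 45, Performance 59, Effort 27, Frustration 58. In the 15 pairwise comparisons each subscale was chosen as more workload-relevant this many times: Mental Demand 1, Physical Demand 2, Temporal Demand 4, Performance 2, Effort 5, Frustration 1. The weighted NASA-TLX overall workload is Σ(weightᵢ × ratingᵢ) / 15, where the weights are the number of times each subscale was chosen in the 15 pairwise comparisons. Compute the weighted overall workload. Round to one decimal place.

The tallies are the weights (they sum to 15).
Weighted sum = 1·62 + 2·20 + 4·45 + 2·59 + 5·27 + 1·58
            = 62 + 40 + 180 + 118 + 135 + 58 = 593.
Overall workload = 593 / 15 = 39.5333 ≈ 39.5.

39.5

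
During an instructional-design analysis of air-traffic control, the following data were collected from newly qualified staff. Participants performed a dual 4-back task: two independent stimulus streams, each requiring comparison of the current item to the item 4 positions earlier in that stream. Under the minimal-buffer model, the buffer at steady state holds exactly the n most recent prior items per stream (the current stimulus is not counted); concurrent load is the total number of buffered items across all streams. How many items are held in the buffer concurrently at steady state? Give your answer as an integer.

Each stream's buffer holds its 4 most recent prior items.
Two independent streams: 2 × 4 = 8 buffered items at steady state.

8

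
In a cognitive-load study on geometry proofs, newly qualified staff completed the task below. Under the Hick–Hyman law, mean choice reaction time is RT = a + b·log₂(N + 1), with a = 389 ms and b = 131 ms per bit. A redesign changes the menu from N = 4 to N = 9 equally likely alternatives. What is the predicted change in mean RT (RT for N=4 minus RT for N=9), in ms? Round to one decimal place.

-131.0

RT(4) = 389 + 131·log₂(5) = 389 + 131·2.3219 = 693.1689 ms.
RT(9) = 389 + 131·log₂(10) = 389 + 131·3.3219 = 824.1689 ms.
Difference = 693.1689 − 824.1689 = -131.0000 ≈ -131.0 ms.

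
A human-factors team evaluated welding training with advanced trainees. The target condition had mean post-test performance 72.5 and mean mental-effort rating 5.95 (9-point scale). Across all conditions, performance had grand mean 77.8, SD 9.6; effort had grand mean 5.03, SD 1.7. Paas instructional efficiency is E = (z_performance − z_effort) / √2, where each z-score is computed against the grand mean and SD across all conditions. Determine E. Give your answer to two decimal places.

z_performance = (72.5 − 77.8) / 9.6 = -5.3000 / 9.6 = -0.5521.
z_effort = (5.95 − 5.03) / 1.7 = 0.9200 / 1.7 = 0.5412.
z_P − z_E = -0.5521 − 0.5412 = -1.0933.
E = -1.0933 / √2 = -1.0933 / 1.41421 = -0.7731 ≈ -0.77.

-0.77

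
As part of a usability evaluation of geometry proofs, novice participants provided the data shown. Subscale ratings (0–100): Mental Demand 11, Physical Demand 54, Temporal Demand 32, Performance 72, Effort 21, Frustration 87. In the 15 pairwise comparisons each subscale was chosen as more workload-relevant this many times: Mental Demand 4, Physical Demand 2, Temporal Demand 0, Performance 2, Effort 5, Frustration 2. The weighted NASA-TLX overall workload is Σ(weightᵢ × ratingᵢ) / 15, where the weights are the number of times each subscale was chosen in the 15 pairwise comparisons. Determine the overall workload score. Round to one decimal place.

The tallies are the weights (they sum to 15).
Weighted sum = 4·11 + 2·54 + 0·32 + 2·72 + 5·21 + 2·87
            = 44 + 108 + 0 + 144 + 105 + 174 = 575.
Overall workload = 575 / 15 = 38.3333 ≈ 38.3.

38.3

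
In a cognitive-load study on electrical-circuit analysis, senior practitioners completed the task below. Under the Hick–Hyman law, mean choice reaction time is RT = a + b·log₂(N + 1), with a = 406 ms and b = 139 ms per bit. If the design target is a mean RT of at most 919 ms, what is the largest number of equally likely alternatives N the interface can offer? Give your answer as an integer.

Set 406 + 139·log₂(N + 1) ≤ 919.
log₂(N + 1) ≤ (919 − 406) / 139 = 3.6906.
N + 1 ≤ 2^3.6906 = 12.9116.
N ≤ 11.9116, so the largest integer N is 11.

11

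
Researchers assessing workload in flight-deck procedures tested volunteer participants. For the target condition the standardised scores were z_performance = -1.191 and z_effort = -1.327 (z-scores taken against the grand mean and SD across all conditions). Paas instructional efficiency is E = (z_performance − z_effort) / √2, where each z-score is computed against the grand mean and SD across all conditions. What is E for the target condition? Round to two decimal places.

0.10

z_P − z_E = -1.191 − (-1.327) = 0.1360.
E = 0.1360 / √2 = 0.1360 / 1.41421 = 0.0962 ≈ 0.10.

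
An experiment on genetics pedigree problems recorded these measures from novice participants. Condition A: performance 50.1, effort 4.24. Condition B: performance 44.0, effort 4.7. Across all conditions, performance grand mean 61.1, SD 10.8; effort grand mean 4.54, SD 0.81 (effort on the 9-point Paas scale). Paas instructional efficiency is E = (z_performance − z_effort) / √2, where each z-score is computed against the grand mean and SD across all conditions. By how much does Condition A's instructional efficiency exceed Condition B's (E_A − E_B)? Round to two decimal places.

0.80

Condition A: z_P = (50.1 − 61.1)/10.8 = -1.0185; z_E = (4.24 − 4.54)/0.81 = -0.3704; E_A = (-1.0185 − (-0.3704))/√2 = -0.4583.
Condition B: z_P = (44.0 − 61.1)/10.8 = -1.5833; z_E = (4.7 − 4.54)/0.81 = 0.1975; E_B = (-1.5833 − 0.1975)/√2 = -1.2592.
E_A − E_B = -0.4583 − (-1.2592) = 0.8009 ≈ 0.80.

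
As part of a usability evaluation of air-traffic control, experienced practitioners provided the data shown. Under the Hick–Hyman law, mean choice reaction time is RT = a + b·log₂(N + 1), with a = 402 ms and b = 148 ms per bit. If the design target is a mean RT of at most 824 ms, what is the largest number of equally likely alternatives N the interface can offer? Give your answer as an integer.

Set 402 + 148·log₂(N + 1) ≤ 824.
log₂(N + 1) ≤ (824 − 402) / 148 = 2.8514.
N + 1 ≤ 2^2.8514 = 7.2170.
N ≤ 6.2170, so the largest integer N is 6.

6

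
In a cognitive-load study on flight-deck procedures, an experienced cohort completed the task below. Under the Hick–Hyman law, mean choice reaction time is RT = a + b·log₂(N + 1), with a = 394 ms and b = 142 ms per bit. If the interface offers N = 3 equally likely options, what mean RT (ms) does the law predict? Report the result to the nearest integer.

678

log₂(3 + 1) = log₂(4) = 2.0000.
RT = 394 + 142 × 2.0000 = 394 + 284.0000 = 678.0000 ms.
≈ 678 ms.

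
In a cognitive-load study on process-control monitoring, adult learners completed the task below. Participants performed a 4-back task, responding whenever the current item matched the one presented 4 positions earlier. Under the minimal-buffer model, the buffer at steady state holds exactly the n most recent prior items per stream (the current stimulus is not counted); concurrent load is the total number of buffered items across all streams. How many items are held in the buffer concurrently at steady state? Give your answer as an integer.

4

The buffer holds the 4 most recent prior items.
Steady-state concurrent load = 4 items.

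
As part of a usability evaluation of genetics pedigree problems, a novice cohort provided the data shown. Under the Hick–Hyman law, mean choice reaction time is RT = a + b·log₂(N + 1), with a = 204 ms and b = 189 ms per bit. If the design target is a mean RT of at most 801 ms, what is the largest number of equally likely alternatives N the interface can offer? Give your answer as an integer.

Set 204 + 189·log₂(N + 1) ≤ 801.
log₂(N + 1) ≤ (801 − 204) / 189 = 3.1587.
N + 1 ≤ 2^3.1587 = 8.9302.
N ≤ 7.9302, so the largest integer N is 7.

7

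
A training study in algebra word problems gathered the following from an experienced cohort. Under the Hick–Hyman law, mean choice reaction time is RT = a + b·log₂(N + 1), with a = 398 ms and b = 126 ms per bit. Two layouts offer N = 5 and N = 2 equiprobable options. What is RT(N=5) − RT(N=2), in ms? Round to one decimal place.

126.0

RT(5) = 398 + 126·log₂(6) = 398 + 126·2.5850 = 723.7100 ms.
RT(2) = 398 + 126·log₂(3) = 398 + 126·1.5850 = 597.7100 ms.
Difference = 723.7100 − 597.7100 = 126.0000 ≈ 126.0 ms.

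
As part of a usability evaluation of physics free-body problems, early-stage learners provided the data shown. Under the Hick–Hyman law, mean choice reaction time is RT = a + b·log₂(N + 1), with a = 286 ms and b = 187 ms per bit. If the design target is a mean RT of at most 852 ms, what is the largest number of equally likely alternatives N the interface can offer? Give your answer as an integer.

Set 286 + 187·log₂(N + 1) ≤ 852.
log₂(N + 1) ≤ (852 − 286) / 187 = 3.0267.
N + 1 ≤ 2^3.0267 = 8.1494.
N ≤ 7.1494, so the largest integer N is 7.

7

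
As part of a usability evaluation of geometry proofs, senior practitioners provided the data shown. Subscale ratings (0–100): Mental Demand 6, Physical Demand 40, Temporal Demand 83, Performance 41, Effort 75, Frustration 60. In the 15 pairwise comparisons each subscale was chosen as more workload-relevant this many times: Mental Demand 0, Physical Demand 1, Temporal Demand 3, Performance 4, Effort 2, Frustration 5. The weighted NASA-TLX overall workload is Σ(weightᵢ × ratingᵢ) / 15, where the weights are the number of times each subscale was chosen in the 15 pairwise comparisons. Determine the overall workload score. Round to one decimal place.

The tallies are the weights (they sum to 15).
Weighted sum = 0·6 + 1·40 + 3·83 + 4·41 + 2·75 + 5·60
            = 0 + 40 + 249 + 164 + 150 + 300 = 903.
Overall workload = 903 / 15 = 60.2000 ≈ 60.2.

60.2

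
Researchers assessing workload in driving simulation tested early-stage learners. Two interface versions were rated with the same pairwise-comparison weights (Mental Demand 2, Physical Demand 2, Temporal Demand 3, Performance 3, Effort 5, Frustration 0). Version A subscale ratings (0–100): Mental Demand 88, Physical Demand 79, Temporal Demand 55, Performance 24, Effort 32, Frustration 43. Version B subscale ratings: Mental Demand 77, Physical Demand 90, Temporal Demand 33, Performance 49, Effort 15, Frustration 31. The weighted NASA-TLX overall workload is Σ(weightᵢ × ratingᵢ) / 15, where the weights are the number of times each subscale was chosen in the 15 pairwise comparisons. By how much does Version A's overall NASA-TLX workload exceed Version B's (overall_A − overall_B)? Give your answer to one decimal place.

Version A weighted sum = 2·88 + 2·79 + 3·55 + 3·24 + 5·32 + 0·43 = 176 + 158 + 165 + 72 + 160 + 0 = 731; overall_A = 731/15 = 48.7333.
Version B weighted sum = 2·77 + 2·90 + 3·33 + 3·49 + 5·15 + 0·31 = 154 + 180 + 99 + 147 + 75 + 0 = 655; overall_B = 655/15 = 43.6667.
Difference = 48.7333 − 43.6667 = 5.0666 ≈ 5.1.

5.1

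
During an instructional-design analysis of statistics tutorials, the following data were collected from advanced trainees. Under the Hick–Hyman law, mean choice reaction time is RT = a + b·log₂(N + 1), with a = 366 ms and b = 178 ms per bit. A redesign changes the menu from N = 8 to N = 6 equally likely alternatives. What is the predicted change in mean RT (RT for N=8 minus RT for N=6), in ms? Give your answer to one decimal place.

RT(8) = 366 + 178·log₂(9) = 366 + 178·3.1699 = 930.2422 ms.
RT(6) = 366 + 178·log₂(7) = 366 + 178·2.8074 = 865.7172 ms.
Difference = 930.2422 − 865.7172 = 64.5250 ≈ 64.5 ms.

64.5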